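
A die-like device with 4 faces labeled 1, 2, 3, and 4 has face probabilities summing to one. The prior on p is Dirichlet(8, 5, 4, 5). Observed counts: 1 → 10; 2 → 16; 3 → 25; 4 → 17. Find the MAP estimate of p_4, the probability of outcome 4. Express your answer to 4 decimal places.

The posterior is Dirichlet(αᵢ + nᵢ) = Dirichlet(18, 21, 29, 22).
For a Dirichlet(a₁,…,a_K) with all aᵢ > 1, the mode has j-th component (aⱼ − 1)/(Σaᵢ − K).
Here Σaᵢ = 90 and K = 4, so p_4 = (22 − 1)/(90 − 4) = 21/86 ≈ 0.2442.

MAP estimate: 0.2442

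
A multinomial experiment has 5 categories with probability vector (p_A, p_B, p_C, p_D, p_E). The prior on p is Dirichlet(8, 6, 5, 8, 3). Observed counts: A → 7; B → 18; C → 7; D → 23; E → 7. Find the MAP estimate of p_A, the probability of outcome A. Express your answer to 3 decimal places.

The posterior is Dirichlet(αᵢ + nᵢ) = Dirichlet(15, 24, 12, 31, 10).
For a Dirichlet(a₁,…,a_K) with all aᵢ > 1, the mode has j-th component (aⱼ − 1)/(Σaᵢ − K).
Here Σaᵢ = 92 and K = 5, so p_A = (15 − 1)/(92 − 5) = 14/87 ≈ 0.161.

MAP estimate of p_A = 0.161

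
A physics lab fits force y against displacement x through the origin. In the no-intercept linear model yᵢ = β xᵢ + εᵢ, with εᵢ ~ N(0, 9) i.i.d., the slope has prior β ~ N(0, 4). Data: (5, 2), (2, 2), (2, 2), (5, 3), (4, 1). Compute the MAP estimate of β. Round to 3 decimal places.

β̂_MAP = 0.485

log p(β | y) = −Σ(yᵢ − βxᵢ)²/(2·9) − β²/(2·4) + const.
Setting the derivative to zero: Σxᵢ(yᵢ − βxᵢ)/9 − β/4 = 0, so β = Σxᵢyᵢ / (Σxᵢ² + σ²/τ²).
Σxᵢyᵢ = 5·2 + 2·2 + 2·2 + 5·3 + 4·1 = 37; Σxᵢ² = 74; σ²/τ² = 2.25.
β̂_MAP = 37 / (74 + 2.25) = 37/76.25 ≈ 0.485.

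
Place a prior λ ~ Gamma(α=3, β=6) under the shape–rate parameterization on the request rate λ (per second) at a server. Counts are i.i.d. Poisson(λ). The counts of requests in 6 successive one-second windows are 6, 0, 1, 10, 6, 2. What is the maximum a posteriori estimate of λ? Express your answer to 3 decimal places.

Σxᵢ = 6+0+1+10+6+2 = 25, with n = 6.
Posterior ∝ λ^2e^(−6λ) · λ^25e^(−6λ) = λ^27e^(−12λ), i.e. Gamma(shape=28, rate=12).
The mode of a Gamma(a, b) with a ≥ 1 (shape–rate) is (a−1)/b = 27/12 ≈ 2.250.

λ̂_MAP = 2.250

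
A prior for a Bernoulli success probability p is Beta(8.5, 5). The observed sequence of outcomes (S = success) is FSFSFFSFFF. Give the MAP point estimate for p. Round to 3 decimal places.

Prior: Beta(8.5, 5).
Data: 3 successes in 10 trials (from the sequence). The binomial likelihood contributes p^3(1−p)^7, so the posterior is Beta(8.5+3, 5+7) = Beta(11.5, 12).
For Beta(a, b) with a, b > 1 the mode is (a−1)/(a+b−2) = 10.5/21.5 ≈ 0.488.

p̂_MAP = 0.488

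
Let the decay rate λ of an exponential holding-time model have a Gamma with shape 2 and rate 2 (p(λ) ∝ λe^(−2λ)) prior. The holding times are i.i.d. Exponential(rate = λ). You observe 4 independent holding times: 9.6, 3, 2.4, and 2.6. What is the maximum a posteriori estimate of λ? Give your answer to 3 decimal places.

The Exponential(rate=λ) likelihood is ∝ λ^n e^(−λΣtᵢ). Here n = 4 and Σtᵢ = 9.6 + 3 + 2.4 + 2.6 = 17.6.
Posterior ∝ λe^(−2λ) · λ^4e^(−17.6λ) = λ^5e^(−19.6λ), i.e. Gamma(6, 19.6).
Mode = (a−1)/b = 5/19.6 ≈ 0.255.

λ̂_MAP = 0.255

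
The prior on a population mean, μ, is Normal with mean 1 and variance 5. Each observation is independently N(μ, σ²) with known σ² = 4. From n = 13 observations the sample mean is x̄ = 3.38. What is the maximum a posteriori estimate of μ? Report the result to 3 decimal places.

μ̂_MAP = 3.242

n = 13, x̄ = 3.38.
For a Normal prior and Normal likelihood with known variance, the posterior is Normal; its mode equals its mean, the precision-weighted average.
Prior precision 1/σ₀² = 1/5 = 0.2; data precision n/σ² = 13/4 = 3.25.
μ̂ = (0.2·1 + 3.25·3.38) / (0.2 + 3.25) = 11.185/3.45 = 2237/690 ≈ 3.242.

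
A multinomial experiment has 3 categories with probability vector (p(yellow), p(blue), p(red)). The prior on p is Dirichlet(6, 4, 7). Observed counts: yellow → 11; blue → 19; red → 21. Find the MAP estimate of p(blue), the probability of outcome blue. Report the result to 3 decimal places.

The posterior is Dirichlet(αᵢ + nᵢ) = Dirichlet(17, 23, 28).
For a Dirichlet(a₁,…,a_K) with all aᵢ > 1, the mode has j-th component (aⱼ − 1)/(Σaᵢ − K).
Here Σaᵢ = 68 and K = 3, so p(blue) = (23 − 1)/(68 − 3) = 22/65 ≈ 0.338.

MAP estimate of p(blue) = 0.338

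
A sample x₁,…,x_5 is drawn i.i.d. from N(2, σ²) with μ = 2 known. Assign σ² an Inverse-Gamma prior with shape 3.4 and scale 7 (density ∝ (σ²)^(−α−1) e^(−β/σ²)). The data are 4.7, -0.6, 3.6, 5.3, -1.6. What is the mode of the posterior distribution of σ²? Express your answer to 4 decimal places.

Sum of squared deviations about the known mean: SS = (4.7−2)² + (-0.6−2)² + (3.6−2)² + (5.3−2)² + (-1.6−2)² = 40.46.
The Normal likelihood contributes (σ²)^(−n/2) exp(−SS/(2σ²)), so the posterior is Inverse-Gamma(α + n/2, β + SS/2) = Inverse-Gamma(5.9, 27.23).
The mode of Inverse-Gamma(a, b) is b/(a+1) = 27.23/6.9 ≈ 3.9464.

σ̂²_MAP = 3.9464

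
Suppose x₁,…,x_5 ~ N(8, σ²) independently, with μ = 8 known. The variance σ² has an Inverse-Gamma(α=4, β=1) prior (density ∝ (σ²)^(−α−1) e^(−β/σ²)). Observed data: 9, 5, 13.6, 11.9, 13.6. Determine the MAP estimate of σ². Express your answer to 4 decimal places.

σ̂²_MAP = 5.9953

Sum of squared deviations about the known mean: SS = (9−8)² + (5−8)² + (13.6−8)² + (11.9−8)² + (13.6−8)² = 87.93.
The Normal likelihood contributes (σ²)^(−n/2) exp(−SS/(2σ²)), so the posterior is Inverse-Gamma(α + n/2, β + SS/2) = Inverse-Gamma(6.5, 44.965).
The mode of Inverse-Gamma(a, b) is b/(a+1) = 44.965/7.5 ≈ 5.9953.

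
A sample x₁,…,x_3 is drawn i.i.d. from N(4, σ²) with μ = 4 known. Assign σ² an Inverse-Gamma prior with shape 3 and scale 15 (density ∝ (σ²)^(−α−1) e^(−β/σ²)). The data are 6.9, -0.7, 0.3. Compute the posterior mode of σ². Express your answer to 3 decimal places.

Sum of squared deviations about the known mean: SS = (6.9−4)² + (-0.7−4)² + (0.3−4)² = 44.19.
The Normal likelihood contributes (σ²)^(−n/2) exp(−SS/(2σ²)), so the posterior is Inverse-Gamma(α + n/2, β + SS/2) = Inverse-Gamma(4.5, 37.095).
The mode of Inverse-Gamma(a, b) is b/(a+1) = 37.095/5.5 ≈ 6.745.

σ̂²_MAP = 6.745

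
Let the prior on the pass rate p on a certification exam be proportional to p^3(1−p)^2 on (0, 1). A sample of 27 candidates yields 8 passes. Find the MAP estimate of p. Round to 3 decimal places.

p̂_MAP = 0.344

The prior density ∝ p^3(1−p)^2 is the kernel of Beta(4, 3).
Data: 8 successes in 27 trials. The binomial likelihood contributes p^8(1−p)^19, so the posterior is Beta(4+8, 3+19) = Beta(12, 22).
For Beta(a, b) with a, b > 1 the mode is (a−1)/(a+b−2) = 11/32 ≈ 0.344.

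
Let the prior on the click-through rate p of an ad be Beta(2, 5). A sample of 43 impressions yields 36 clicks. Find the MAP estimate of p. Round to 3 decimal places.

p̂_MAP = 0.771

Prior: Beta(2, 5).
Data: 36 successes in 43 trials. The binomial likelihood contributes p^36(1−p)^7, so the posterior is Beta(2+36, 5+7) = Beta(38, 12).
For Beta(a, b) with a, b > 1 the mode is (a−1)/(a+b−2) = 37/48 ≈ 0.771.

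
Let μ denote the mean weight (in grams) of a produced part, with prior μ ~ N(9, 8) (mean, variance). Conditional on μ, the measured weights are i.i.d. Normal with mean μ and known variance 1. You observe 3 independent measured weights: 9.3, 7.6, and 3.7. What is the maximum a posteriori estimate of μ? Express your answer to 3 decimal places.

n = 3; x̄ = (9.3 + 7.6 + 3.7)/3 = 20.6/3 = 103/15 ≈ 6.8667.
For a Normal prior and Normal likelihood with known variance, the posterior is Normal; its mode equals its mean, the precision-weighted average.
Prior precision 1/σ₀² = 1/8 = 0.125; data precision n/σ² = 3/1 = 3.
μ̂ = (0.125·9 + 3·(103/15)) / (0.125 + 3) = 21.725/3.125 = 6.952.

μ̂_MAP = 6.952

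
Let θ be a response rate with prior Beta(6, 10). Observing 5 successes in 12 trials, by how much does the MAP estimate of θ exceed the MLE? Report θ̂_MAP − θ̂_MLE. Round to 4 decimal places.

MAP − MLE = -0.0321

Posterior is Beta(11, 17); MAP = (11−1)/(28−2) = 10/26 ≈ 0.38462.
MLE ignores the prior: θ̂_MLE = k/n = 5/12 ≈ 0.41667.
Difference = 10/26 − 5/12 = -5/156 ≈ -0.0321.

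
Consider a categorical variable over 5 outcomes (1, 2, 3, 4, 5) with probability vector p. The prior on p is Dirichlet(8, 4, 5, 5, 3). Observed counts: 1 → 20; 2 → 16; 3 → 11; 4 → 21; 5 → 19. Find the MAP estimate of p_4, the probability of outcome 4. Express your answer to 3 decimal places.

The posterior is Dirichlet(αᵢ + nᵢ) = Dirichlet(28, 20, 16, 26, 22).
For a Dirichlet(a₁,…,a_K) with all aᵢ > 1, the mode has j-th component (aⱼ − 1)/(Σaᵢ − K).
Here Σaᵢ = 112 and K = 5, so p_4 = (26 − 1)/(112 − 5) = 25/107 ≈ 0.234.

MAP estimate: 0.234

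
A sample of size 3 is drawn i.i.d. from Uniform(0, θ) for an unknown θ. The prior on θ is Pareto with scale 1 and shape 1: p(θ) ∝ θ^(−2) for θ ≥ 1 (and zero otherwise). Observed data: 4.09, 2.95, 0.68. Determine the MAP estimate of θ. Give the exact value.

θ̂_MAP = 4.09

The Uniform(0, θ) likelihood is θ^(−n) for θ ≥ max(xᵢ), zero otherwise. Here max(xᵢ) = 4.09.
Posterior ∝ θ^(−2) · θ^(−3) = θ^(−5) on θ ≥ max(1, 4.09) = 4.09.
This density is strictly decreasing in θ, so the posterior mode lies at the lower boundary of the support.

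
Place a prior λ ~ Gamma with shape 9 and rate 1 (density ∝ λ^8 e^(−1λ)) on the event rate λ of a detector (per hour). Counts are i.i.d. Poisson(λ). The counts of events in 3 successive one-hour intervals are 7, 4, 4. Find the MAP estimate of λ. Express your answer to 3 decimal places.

Σxᵢ = 7+4+4 = 15, with n = 3.
Posterior ∝ λ^8e^(−1λ) · λ^15e^(−3λ) = λ^23e^(−4λ), i.e. Gamma(shape=24, rate=4).
The mode of a Gamma(a, b) with a ≥ 1 (shape–rate) is (a−1)/b = 23/4 ≈ 5.750.

λ̂_MAP = 5.750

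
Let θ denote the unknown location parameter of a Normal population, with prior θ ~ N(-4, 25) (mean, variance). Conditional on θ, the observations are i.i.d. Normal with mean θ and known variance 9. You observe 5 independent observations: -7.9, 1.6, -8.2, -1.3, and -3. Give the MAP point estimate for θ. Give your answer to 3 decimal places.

θ̂_MAP = -3.776

n = 5; x̄ = ((-7.9) + 1.6 + (-8.2) + (-1.3) + (-3))/5 = -18.8/5 = -3.76.
For a Normal prior and Normal likelihood with known variance, the posterior is Normal; its mode equals its mean, the precision-weighted average.
Prior precision 1/σ₀² = 1/25 = 0.04; data precision n/σ² = 5/9.
θ̂ = (0.04·(-4) + (5/9)·(-3.76)) / (0.04 + 5/9) = (-506/225)/(134/225) = -253/67 ≈ -3.776.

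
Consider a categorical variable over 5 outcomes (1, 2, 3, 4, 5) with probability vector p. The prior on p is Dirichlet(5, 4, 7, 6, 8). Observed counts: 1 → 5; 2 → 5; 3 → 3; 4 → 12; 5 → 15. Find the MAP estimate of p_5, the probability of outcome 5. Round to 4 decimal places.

The posterior is Dirichlet(αᵢ + nᵢ) = Dirichlet(10, 9, 10, 18, 23).
For a Dirichlet(a₁,…,a_K) with all aᵢ > 1, the mode has j-th component (aⱼ − 1)/(Σaᵢ − K).
Here Σaᵢ = 70 and K = 5, so p_5 = (23 − 1)/(70 − 5) = 22/65 ≈ 0.3385.

MAP estimate: 0.3385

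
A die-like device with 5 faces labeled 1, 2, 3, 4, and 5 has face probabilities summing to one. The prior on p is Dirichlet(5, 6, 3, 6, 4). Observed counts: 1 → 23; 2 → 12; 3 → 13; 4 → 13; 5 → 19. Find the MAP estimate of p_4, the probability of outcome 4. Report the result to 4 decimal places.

The posterior is Dirichlet(αᵢ + nᵢ) = Dirichlet(28, 18, 16, 19, 23).
For a Dirichlet(a₁,…,a_K) with all aᵢ > 1, the mode has j-th component (aⱼ − 1)/(Σaᵢ − K).
Here Σaᵢ = 104 and K = 5, so p_4 = (19 − 1)/(104 − 5) = 18/99 ≈ 0.1818.

MAP estimate: 0.1818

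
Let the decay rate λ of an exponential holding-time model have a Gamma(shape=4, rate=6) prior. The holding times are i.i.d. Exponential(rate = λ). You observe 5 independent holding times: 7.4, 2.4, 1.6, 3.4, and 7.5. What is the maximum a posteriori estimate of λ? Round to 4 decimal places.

The Exponential(rate=λ) likelihood is ∝ λ^n e^(−λΣtᵢ). Here n = 5 and Σtᵢ = 7.4 + 2.4 + 1.6 + 3.4 + 7.5 = 22.3.
Posterior ∝ λ^3e^(−6λ) · λ^5e^(−22.3λ) = λ^8e^(−28.3λ), i.e. Gamma(9, 28.3).
Mode = (a−1)/b = 8/28.3 ≈ 0.2827.

λ̂_MAP = 0.2827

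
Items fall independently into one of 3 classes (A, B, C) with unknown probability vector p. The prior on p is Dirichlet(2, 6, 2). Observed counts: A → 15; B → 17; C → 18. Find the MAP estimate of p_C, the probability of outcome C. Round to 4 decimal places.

MAP estimate of p_C = 0.3333

The posterior is Dirichlet(αᵢ + nᵢ) = Dirichlet(17, 23, 20).
For a Dirichlet(a₁,…,a_K) with all aᵢ > 1, the mode has j-th component (aⱼ − 1)/(Σaᵢ − K).
Here Σaᵢ = 60 and K = 3, so p_C = (20 − 1)/(60 − 3) = 19/57 ≈ 0.3333.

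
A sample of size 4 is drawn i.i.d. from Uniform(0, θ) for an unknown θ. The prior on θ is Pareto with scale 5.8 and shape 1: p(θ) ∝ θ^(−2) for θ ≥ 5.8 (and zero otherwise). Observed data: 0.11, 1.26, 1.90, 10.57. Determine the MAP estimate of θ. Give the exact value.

θ̂_MAP = 10.57

The Uniform(0, θ) likelihood is θ^(−n) for θ ≥ max(xᵢ), zero otherwise. Here max(xᵢ) = 10.57.
Posterior ∝ θ^(−2) · θ^(−4) = θ^(−6) on θ ≥ max(5.8, 10.57) = 10.57.
This density is strictly decreasing in θ, so the posterior mode lies at the lower boundary of the support.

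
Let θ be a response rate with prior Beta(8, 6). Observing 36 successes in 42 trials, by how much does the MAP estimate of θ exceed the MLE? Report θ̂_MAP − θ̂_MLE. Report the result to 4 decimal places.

MAP − MLE = -0.0608

Posterior is Beta(44, 12); MAP = (44−1)/(56−2) = 43/54 ≈ 0.79630.
MLE ignores the prior: θ̂_MLE = k/n = 36/42 ≈ 0.85714.
Difference = 43/54 − 36/42 = -23/378 ≈ -0.0608.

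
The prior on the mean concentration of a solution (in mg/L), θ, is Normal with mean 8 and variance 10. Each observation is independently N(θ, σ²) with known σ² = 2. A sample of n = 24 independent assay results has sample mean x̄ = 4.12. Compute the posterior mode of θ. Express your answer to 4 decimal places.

n = 24, x̄ = 4.12.
For a Normal prior and Normal likelihood with known variance, the posterior is Normal; its mode equals its mean, the precision-weighted average.
Prior precision 1/σ₀² = 1/10 = 0.1; data precision n/σ² = 24/2 = 12.
θ̂ = (0.1·8 + 12·4.12) / (0.1 + 12) = 50.24/12.1 = 2512/605 ≈ 4.1521.

θ̂_MAP = 4.1521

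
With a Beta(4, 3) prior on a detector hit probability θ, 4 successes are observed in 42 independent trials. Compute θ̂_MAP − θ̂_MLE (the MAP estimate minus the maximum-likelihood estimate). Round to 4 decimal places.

Posterior is Beta(8, 41); MAP = (8−1)/(49−2) = 7/47 ≈ 0.14894.
MLE ignores the prior: θ̂_MLE = k/n = 4/42 ≈ 0.09524.
Difference = 7/47 − 4/42 = 53/987 ≈ 0.0537.

MAP − MLE = 0.0537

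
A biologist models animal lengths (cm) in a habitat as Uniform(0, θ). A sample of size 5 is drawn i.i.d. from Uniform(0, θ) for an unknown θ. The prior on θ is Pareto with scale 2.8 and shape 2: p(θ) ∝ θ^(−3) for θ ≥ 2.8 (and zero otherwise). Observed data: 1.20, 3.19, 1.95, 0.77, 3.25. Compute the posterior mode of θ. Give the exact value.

The Uniform(0, θ) likelihood is θ^(−n) for θ ≥ max(xᵢ), zero otherwise. Here max(xᵢ) = 3.25.
Posterior ∝ θ^(−3) · θ^(−5) = θ^(−8) on θ ≥ max(2.8, 3.25) = 3.25.
This density is strictly decreasing in θ, so the posterior mode lies at the lower boundary of the support.

θ̂_MAP = 3.25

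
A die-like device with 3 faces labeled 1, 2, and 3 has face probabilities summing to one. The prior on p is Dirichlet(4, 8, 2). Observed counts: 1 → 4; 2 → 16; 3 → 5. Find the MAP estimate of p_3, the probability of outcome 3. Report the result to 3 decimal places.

MAP estimate: 0.167

The posterior is Dirichlet(αᵢ + nᵢ) = Dirichlet(8, 24, 7).
For a Dirichlet(a₁,…,a_K) with all aᵢ > 1, the mode has j-th component (aⱼ − 1)/(Σaᵢ − K).
Here Σaᵢ = 39 and K = 3, so p_3 = (7 − 1)/(39 − 3) = 6/36 ≈ 0.167.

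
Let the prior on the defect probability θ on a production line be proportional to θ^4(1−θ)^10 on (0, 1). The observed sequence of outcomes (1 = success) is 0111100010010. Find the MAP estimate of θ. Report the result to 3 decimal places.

θ̂_MAP = 0.370

The prior density ∝ θ^4(1−θ)^10 is the kernel of Beta(5, 11).
Data: 6 successes in 13 trials (from the sequence). The binomial likelihood contributes θ^6(1−θ)^7, so the posterior is Beta(5+6, 11+7) = Beta(11, 18).
For Beta(a, b) with a, b > 1 the mode is (a−1)/(a+b−2) = 10/27 ≈ 0.370.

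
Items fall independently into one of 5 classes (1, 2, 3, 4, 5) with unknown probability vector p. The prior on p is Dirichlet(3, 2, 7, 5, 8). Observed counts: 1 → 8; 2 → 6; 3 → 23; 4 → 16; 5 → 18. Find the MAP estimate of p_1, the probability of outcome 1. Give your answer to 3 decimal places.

MAP estimate: 0.110

The posterior is Dirichlet(αᵢ + nᵢ) = Dirichlet(11, 8, 30, 21, 26).
For a Dirichlet(a₁,…,a_K) with all aᵢ > 1, the mode has j-th component (aⱼ − 1)/(Σaᵢ − K).
Here Σaᵢ = 96 and K = 5, so p_1 = (11 − 1)/(96 − 5) = 10/91 ≈ 0.110.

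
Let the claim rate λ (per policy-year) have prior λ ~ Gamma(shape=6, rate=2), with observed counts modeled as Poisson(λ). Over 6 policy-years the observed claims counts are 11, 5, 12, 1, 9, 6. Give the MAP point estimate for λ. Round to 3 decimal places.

Σxᵢ = 11+5+12+1+9+6 = 44, with n = 6.
Posterior ∝ λ^5e^(−2λ) · λ^44e^(−6λ) = λ^49e^(−8λ), i.e. Gamma(shape=50, rate=8).
The mode of a Gamma(a, b) with a ≥ 1 (shape–rate) is (a−1)/b = 49/8 ≈ 6.125.

λ̂_MAP = 6.125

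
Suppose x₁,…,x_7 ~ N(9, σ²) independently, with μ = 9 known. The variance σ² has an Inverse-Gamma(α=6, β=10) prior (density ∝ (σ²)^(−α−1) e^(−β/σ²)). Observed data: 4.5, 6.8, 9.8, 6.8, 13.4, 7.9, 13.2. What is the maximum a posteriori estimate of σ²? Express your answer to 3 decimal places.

σ̂²_MAP = 4.228

Sum of squared deviations about the known mean: SS = (4.5−9)² + (6.8−9)² + (9.8−9)² + (6.8−9)² + (13.4−9)² + (7.9−9)² + (13.2−9)² = 68.78.
The Normal likelihood contributes (σ²)^(−n/2) exp(−SS/(2σ²)), so the posterior is Inverse-Gamma(α + n/2, β + SS/2) = Inverse-Gamma(9.5, 44.39).
The mode of Inverse-Gamma(a, b) is b/(a+1) = 44.39/10.5 ≈ 4.228.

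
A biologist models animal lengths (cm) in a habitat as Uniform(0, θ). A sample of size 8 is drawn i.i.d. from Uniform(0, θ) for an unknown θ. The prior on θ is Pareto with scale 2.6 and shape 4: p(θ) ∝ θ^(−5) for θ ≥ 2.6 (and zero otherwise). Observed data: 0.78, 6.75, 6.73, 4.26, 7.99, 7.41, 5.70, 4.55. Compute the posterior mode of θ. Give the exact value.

The Uniform(0, θ) likelihood is θ^(−n) for θ ≥ max(xᵢ), zero otherwise. Here max(xᵢ) = 7.99.
Posterior ∝ θ^(−5) · θ^(−8) = θ^(−13) on θ ≥ max(2.6, 7.99) = 7.99.
This density is strictly decreasing in θ, so the posterior mode lies at the lower boundary of the support.

θ̂_MAP = 7.99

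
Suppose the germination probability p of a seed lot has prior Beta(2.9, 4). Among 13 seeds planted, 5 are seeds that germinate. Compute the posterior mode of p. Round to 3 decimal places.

Prior: Beta(2.9, 4).
Data: 5 successes in 13 trials. The binomial likelihood contributes p^5(1−p)^8, so the posterior is Beta(2.9+5, 4+8) = Beta(7.9, 12).
For Beta(a, b) with a, b > 1 the mode is (a−1)/(a+b−2) = 6.9/17.9 ≈ 0.385.

p̂_MAP = 0.385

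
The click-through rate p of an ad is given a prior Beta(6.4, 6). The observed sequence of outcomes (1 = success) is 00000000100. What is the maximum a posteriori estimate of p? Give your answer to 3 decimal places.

p̂_MAP = 0.299

Prior: Beta(6.4, 6).
Data: 1 success in 11 trials (from the sequence). The binomial likelihood contributes p(1−p)^10, so the posterior is Beta(6.4+1, 6+10) = Beta(7.4, 16).
For Beta(a, b) with a, b > 1 the mode is (a−1)/(a+b−2) = 6.4/21.4 ≈ 0.299.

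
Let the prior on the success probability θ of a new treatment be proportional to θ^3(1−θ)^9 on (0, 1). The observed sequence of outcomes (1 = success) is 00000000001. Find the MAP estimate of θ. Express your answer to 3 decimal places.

θ̂_MAP = 0.174

The prior density ∝ θ^3(1−θ)^9 is the kernel of Beta(4, 10).
Data: 1 success in 11 trials (from the sequence). The binomial likelihood contributes θ(1−θ)^10, so the posterior is Beta(4+1, 10+10) = Beta(5, 20).
For Beta(a, b) with a, b > 1 the mode is (a−1)/(a+b−2) = 4/23 ≈ 0.174.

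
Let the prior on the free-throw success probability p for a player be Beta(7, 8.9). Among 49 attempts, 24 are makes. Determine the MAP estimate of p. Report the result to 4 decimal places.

p̂_MAP = 0.4769

Prior: Beta(7, 8.9).
Data: 24 successes in 49 trials. The binomial likelihood contributes p^24(1−p)^25, so the posterior is Beta(7+24, 8.9+25) = Beta(31, 33.9).
For Beta(a, b) with a, b > 1 the mode is (a−1)/(a+b−2) = 30/62.9 ≈ 0.4769.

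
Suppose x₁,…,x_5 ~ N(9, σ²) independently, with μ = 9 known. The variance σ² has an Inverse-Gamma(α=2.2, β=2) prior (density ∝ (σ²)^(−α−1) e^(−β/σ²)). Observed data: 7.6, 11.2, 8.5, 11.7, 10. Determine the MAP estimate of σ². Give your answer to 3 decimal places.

σ̂²_MAP = 1.696

Sum of squared deviations about the known mean: SS = (7.6−9)² + (11.2−9)² + (8.5−9)² + (11.7−9)² + (10−9)² = 15.34.
The Normal likelihood contributes (σ²)^(−n/2) exp(−SS/(2σ²)), so the posterior is Inverse-Gamma(α + n/2, β + SS/2) = Inverse-Gamma(4.7, 9.67).
The mode of Inverse-Gamma(a, b) is b/(a+1) = 9.67/5.7 ≈ 1.696.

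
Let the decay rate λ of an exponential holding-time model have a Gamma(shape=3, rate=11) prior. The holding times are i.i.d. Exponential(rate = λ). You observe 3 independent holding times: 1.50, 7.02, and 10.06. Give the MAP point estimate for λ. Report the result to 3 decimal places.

λ̂_MAP = 0.169

The Exponential(rate=λ) likelihood is ∝ λ^n e^(−λΣtᵢ). Here n = 3 and Σtᵢ = 1.50 + 7.02 + 10.06 = 18.58.
Posterior ∝ λ^2e^(−11λ) · λ^3e^(−18.58λ) = λ^5e^(−29.58λ), i.e. Gamma(6, 29.58).
Mode = (a−1)/b = 5/29.58 ≈ 0.169.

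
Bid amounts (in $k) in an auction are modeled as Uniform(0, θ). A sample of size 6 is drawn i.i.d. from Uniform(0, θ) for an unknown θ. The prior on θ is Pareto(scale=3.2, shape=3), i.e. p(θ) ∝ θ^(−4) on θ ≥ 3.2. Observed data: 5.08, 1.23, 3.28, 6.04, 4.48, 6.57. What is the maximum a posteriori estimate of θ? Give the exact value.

The Uniform(0, θ) likelihood is θ^(−n) for θ ≥ max(xᵢ), zero otherwise. Here max(xᵢ) = 6.57.
Posterior ∝ θ^(−4) · θ^(−6) = θ^(−10) on θ ≥ max(3.2, 6.57) = 6.57.
This density is strictly decreasing in θ, so the posterior mode lies at the lower boundary of the support.

θ̂_MAP = 6.57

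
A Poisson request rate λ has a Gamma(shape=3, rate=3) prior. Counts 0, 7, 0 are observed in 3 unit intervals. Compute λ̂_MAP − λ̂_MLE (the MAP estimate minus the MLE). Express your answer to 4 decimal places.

MAP − MLE = -0.8333

Σxᵢ = 7. Posterior is Gamma(10, 6); MAP = (10−1)/6 = 9/6 ≈ 1.50000.
MLE = x̄ = 7/3 ≈ 2.33333.
Difference = 9/6 − 7/3 = -5/6 ≈ -0.8333.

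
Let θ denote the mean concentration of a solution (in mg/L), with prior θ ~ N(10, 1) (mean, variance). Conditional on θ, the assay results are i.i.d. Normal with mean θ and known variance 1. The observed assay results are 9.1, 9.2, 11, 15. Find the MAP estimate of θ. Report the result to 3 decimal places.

n = 4; x̄ = (9.1 + 9.2 + 11 + 15)/4 = 44.3/4 = 11.075.
For a Normal prior and Normal likelihood with known variance, the posterior is Normal; its mode equals its mean, the precision-weighted average.
Prior precision 1/σ₀² = 1/1 = 1; data precision n/σ² = 4/1 = 4.
θ̂ = (1·10 + 4·11.075) / (1 + 4) = 54.3/5 = 10.860.

θ̂_MAP = 10.860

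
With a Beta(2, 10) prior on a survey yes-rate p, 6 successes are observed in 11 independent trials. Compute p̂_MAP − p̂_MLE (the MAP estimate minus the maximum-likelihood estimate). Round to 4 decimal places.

Posterior is Beta(8, 15); MAP = (8−1)/(23−2) = 7/21 ≈ 0.33333.
MLE ignores the prior: p̂_MLE = k/n = 6/11 ≈ 0.54545.
Difference = 7/21 − 6/11 = -7/33 ≈ -0.2121.

MAP − MLE = -0.2121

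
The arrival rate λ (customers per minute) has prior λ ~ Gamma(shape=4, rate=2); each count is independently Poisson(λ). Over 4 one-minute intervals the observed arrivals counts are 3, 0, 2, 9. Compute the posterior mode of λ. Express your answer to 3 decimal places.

λ̂_MAP = 2.833

Σxᵢ = 3+0+2+9 = 14, with n = 4.
Posterior ∝ λ^3e^(−2λ) · λ^14e^(−4λ) = λ^17e^(−6λ), i.e. Gamma(shape=18, rate=6).
The mode of a Gamma(a, b) with a ≥ 1 (shape–rate) is (a−1)/b = 17/6 ≈ 2.833.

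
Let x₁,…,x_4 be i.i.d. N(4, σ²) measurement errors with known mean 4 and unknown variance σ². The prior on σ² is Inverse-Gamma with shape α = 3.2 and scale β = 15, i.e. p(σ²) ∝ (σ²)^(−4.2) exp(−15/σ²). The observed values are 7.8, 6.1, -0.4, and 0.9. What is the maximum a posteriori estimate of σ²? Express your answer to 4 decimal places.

Sum of squared deviations about the known mean: SS = (7.8−4)² + (6.1−4)² + (-0.4−4)² + (0.9−4)² = 47.82.
The Normal likelihood contributes (σ²)^(−n/2) exp(−SS/(2σ²)), so the posterior is Inverse-Gamma(α + n/2, β + SS/2) = Inverse-Gamma(5.2, 38.91).
The mode of Inverse-Gamma(a, b) is b/(a+1) = 38.91/6.2 ≈ 6.2758.

σ̂²_MAP = 6.2758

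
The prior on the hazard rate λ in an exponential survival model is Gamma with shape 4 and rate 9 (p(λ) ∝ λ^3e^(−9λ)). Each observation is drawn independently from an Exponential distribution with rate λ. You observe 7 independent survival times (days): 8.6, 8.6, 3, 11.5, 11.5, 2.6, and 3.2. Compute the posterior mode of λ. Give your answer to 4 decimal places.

λ̂_MAP = 0.1724

The Exponential(rate=λ) likelihood is ∝ λ^n e^(−λΣtᵢ). Here n = 7 and Σtᵢ = 8.6 + 8.6 + 3 + 11.5 + 11.5 + 2.6 + 3.2 = 49.
Posterior ∝ λ^3e^(−9λ) · λ^7e^(−49λ) = λ^10e^(−58λ), i.e. Gamma(11, 58).
Mode = (a−1)/b = 10/58 ≈ 0.1724.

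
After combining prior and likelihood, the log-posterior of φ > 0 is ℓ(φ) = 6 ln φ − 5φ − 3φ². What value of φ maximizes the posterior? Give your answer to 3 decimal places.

ℓ'(φ) = 6/φ − 5 − 6φ. Setting this to zero and multiplying by φ: 6φ² + 5φ − 6 = 0.
φ = (−5 + √(5² + 4·6·6)) / (2·6) = (−5 + √169) / 12 = (−5 + 13)/12 = 2/3.
ℓ''(φ) = −6/φ² − 6 < 0, confirming a maximum.

φ̂_MAP = 0.667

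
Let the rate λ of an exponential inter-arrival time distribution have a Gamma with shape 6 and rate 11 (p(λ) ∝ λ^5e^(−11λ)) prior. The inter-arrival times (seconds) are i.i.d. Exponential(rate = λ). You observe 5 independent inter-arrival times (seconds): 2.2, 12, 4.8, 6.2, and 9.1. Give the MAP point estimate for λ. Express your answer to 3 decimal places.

The Exponential(rate=λ) likelihood is ∝ λ^n e^(−λΣtᵢ). Here n = 5 and Σtᵢ = 2.2 + 12 + 4.8 + 6.2 + 9.1 = 34.3.
Posterior ∝ λ^5e^(−11λ) · λ^5e^(−34.3λ) = λ^10e^(−45.3λ), i.e. Gamma(11, 45.3).
Mode = (a−1)/b = 10/45.3 ≈ 0.221.

λ̂_MAP = 0.221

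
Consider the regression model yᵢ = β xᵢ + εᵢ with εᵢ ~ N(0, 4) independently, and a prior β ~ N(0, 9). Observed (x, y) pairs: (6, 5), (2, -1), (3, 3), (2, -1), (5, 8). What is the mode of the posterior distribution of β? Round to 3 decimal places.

log p(β | y) = −Σ(yᵢ − βxᵢ)²/(2·4) − β²/(2·9) + const.
Setting the derivative to zero: Σxᵢ(yᵢ − βxᵢ)/4 − β/9 = 0, so β = Σxᵢyᵢ / (Σxᵢ² + σ²/τ²).
Σxᵢyᵢ = 6·5 + 2·(-1) + 3·3 + 2·(-1) + 5·8 = 75; Σxᵢ² = 78; σ²/τ² = 4/9.
β̂_MAP = 75 / (78 + 4/9) = 75/(706/9) = 675/706 ≈ 0.956.

β̂_MAP = 0.956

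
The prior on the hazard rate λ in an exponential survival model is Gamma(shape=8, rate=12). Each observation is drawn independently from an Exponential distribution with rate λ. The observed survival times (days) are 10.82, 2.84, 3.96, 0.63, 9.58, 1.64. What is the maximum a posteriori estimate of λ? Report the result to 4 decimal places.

λ̂_MAP = 0.3135

The Exponential(rate=λ) likelihood is ∝ λ^n e^(−λΣtᵢ). Here n = 6 and Σtᵢ = 10.82 + 2.84 + 3.96 + 0.63 + 9.58 + 1.64 = 29.47.
Posterior ∝ λ^7e^(−12λ) · λ^6e^(−29.47λ) = λ^13e^(−41.47λ), i.e. Gamma(14, 41.47).
Mode = (a−1)/b = 13/41.47 ≈ 0.3135.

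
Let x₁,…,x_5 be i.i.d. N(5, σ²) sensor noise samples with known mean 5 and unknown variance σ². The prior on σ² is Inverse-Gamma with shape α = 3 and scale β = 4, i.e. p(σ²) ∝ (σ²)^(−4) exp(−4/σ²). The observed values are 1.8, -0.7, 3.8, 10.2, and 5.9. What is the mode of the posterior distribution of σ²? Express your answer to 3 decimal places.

Sum of squared deviations about the known mean: SS = (1.8−5)² + (-0.7−5)² + (3.8−5)² + (10.2−5)² + (5.9−5)² = 72.02.
The Normal likelihood contributes (σ²)^(−n/2) exp(−SS/(2σ²)), so the posterior is Inverse-Gamma(α + n/2, β + SS/2) = Inverse-Gamma(5.5, 40.01).
The mode of Inverse-Gamma(a, b) is b/(a+1) = 40.01/6.5 ≈ 6.155.

σ̂²_MAP = 6.155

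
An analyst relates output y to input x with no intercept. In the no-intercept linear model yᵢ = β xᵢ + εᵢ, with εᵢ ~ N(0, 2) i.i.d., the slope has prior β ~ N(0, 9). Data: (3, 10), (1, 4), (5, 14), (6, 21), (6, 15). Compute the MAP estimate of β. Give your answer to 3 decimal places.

log p(β | y) = −Σ(yᵢ − βxᵢ)²/(2·2) − β²/(2·9) + const.
Setting the derivative to zero: Σxᵢ(yᵢ − βxᵢ)/2 − β/9 = 0, so β = Σxᵢyᵢ / (Σxᵢ² + σ²/τ²).
Σxᵢyᵢ = 3·10 + 1·4 + 5·14 + 6·21 + 6·15 = 320; Σxᵢ² = 107; σ²/τ² = 2/9.
β̂_MAP = 320 / (107 + 2/9) = 320/(965/9) = 576/193 ≈ 2.984.

β̂_MAP = 2.984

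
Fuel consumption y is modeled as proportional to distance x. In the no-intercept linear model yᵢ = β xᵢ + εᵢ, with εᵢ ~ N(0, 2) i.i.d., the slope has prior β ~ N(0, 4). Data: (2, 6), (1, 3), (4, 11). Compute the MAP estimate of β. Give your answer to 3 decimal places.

β̂_MAP = 2.744

log p(β | y) = −Σ(yᵢ − βxᵢ)²/(2·2) − β²/(2·4) + const.
Setting the derivative to zero: Σxᵢ(yᵢ − βxᵢ)/2 − β/4 = 0, so β = Σxᵢyᵢ / (Σxᵢ² + σ²/τ²).
Σxᵢyᵢ = 2·6 + 1·3 + 4·11 = 59; Σxᵢ² = 21; σ²/τ² = 0.5.
β̂_MAP = 59 / (21 + 0.5) = 59/21.5 ≈ 2.744.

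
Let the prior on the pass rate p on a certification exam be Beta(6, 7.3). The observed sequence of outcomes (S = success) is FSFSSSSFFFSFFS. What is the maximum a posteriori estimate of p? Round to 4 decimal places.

Prior: Beta(6, 7.3).
Data: 7 successes in 14 trials (from the sequence). The binomial likelihood contributes p^7(1−p)^7, so the posterior is Beta(6+7, 7.3+7) = Beta(13, 14.3).
For Beta(a, b) with a, b > 1 the mode is (a−1)/(a+b−2) = 12/25.3 ≈ 0.4743.

p̂_MAP = 0.4743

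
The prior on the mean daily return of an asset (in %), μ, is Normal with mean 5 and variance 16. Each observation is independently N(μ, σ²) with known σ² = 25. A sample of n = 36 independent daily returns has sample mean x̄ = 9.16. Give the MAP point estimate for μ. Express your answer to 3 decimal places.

n = 36, x̄ = 9.16.
For a Normal prior and Normal likelihood with known variance, the posterior is Normal; its mode equals its mean, the precision-weighted average.
Prior precision 1/σ₀² = 1/16 = 0.0625; data precision n/σ² = 36/25 = 1.44.
μ̂ = (0.0625·5 + 1.44·9.16) / (0.0625 + 1.44) = 13.5029/1.5025 = 135029/15025 ≈ 8.987.

μ̂_MAP = 8.987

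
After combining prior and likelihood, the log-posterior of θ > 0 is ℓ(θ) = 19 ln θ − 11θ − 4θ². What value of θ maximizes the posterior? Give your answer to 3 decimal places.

ℓ'(θ) = 19/θ − 11 − 8θ. Setting this to zero and multiplying by θ: 8θ² + 11θ − 19 = 0.
θ = (−11 + √(11² + 4·8·19)) / (2·8) = (−11 + √729) / 16 = (−11 + 27)/16 = 1.
ℓ''(θ) = −19/θ² − 8 < 0, confirming a maximum.

θ̂_MAP = 1.000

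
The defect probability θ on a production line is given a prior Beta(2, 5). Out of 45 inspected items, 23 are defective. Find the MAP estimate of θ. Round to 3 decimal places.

θ̂_MAP = 0.480

Prior: Beta(2, 5).
Data: 23 successes in 45 trials. The binomial likelihood contributes θ^23(1−θ)^22, so the posterior is Beta(2+23, 5+22) = Beta(25, 27).
For Beta(a, b) with a, b > 1 the mode is (a−1)/(a+b−2) = 24/50 ≈ 0.480.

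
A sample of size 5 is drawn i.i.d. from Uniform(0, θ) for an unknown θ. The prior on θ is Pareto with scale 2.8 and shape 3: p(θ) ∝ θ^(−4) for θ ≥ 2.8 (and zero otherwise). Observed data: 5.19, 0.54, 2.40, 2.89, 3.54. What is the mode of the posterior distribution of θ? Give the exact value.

The Uniform(0, θ) likelihood is θ^(−n) for θ ≥ max(xᵢ), zero otherwise. Here max(xᵢ) = 5.19.
Posterior ∝ θ^(−4) · θ^(−5) = θ^(−9) on θ ≥ max(2.8, 5.19) = 5.19.
This density is strictly decreasing in θ, so the posterior mode lies at the lower boundary of the support.

θ̂_MAP = 5.19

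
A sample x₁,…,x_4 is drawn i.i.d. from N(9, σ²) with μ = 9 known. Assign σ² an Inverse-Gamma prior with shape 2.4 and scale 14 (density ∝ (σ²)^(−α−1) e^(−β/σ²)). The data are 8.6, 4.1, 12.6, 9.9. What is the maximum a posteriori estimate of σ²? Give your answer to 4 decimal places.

Sum of squared deviations about the known mean: SS = (8.6−9)² + (4.1−9)² + (12.6−9)² + (9.9−9)² = 37.94.
The Normal likelihood contributes (σ²)^(−n/2) exp(−SS/(2σ²)), so the posterior is Inverse-Gamma(α + n/2, β + SS/2) = Inverse-Gamma(4.4, 32.97).
The mode of Inverse-Gamma(a, b) is b/(a+1) = 32.97/5.4 ≈ 6.1056.

σ̂²_MAP = 6.1056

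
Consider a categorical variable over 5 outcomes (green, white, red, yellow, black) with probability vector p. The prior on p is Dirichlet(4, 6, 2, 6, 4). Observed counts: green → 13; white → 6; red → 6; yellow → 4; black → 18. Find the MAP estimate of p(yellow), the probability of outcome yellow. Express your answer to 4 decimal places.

MAP estimate of p(yellow) = 0.1406

The posterior is Dirichlet(αᵢ + nᵢ) = Dirichlet(17, 12, 8, 10, 22).
For a Dirichlet(a₁,…,a_K) with all aᵢ > 1, the mode has j-th component (aⱼ − 1)/(Σaᵢ − K).
Here Σaᵢ = 69 and K = 5, so p(yellow) = (10 − 1)/(69 − 5) = 9/64 ≈ 0.1406.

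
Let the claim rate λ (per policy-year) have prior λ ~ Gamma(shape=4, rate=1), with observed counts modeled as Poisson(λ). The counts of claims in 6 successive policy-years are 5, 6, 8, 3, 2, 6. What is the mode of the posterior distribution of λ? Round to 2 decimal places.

Σxᵢ = 5+6+8+3+2+6 = 30, with n = 6.
Posterior ∝ λ^3e^(−1λ) · λ^30e^(−6λ) = λ^33e^(−7λ), i.e. Gamma(shape=34, rate=7).
The mode of a Gamma(a, b) with a ≥ 1 (shape–rate) is (a−1)/b = 33/7 ≈ 4.71.

λ̂_MAP = 4.71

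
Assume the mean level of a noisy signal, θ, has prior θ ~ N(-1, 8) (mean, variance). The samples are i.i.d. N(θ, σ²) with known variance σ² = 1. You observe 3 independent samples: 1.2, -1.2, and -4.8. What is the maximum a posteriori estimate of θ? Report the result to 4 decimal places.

n = 3; x̄ = (1.2 + (-1.2) + (-4.8))/3 = -4.8/3 = -1.6.
For a Normal prior and Normal likelihood with known variance, the posterior is Normal; its mode equals its mean, the precision-weighted average.
Prior precision 1/σ₀² = 1/8 = 0.125; data precision n/σ² = 3/1 = 3.
θ̂ = (0.125·(-1) + 3·(-1.6)) / (0.125 + 3) = (-4.925)/3.125 = -1.5760.

θ̂_MAP = -1.5760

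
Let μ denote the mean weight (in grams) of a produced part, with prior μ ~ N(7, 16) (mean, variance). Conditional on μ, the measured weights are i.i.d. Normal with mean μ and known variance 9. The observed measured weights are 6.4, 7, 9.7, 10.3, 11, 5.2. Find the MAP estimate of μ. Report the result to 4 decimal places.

n = 6; x̄ = (6.4 + 7 + 9.7 + 10.3 + 11 + 5.2)/6 = 49.6/6 = 124/15 ≈ 8.2667.
For a Normal prior and Normal likelihood with known variance, the posterior is Normal; its mode equals its mean, the precision-weighted average.
Prior precision 1/σ₀² = 1/16 = 0.0625; data precision n/σ² = 6/9 = 2/3.
μ̂ = (0.0625·7 + (2/3)·(124/15)) / (0.0625 + 2/3) = (4283/720)/(35/48) = 4283/525 ≈ 8.1581.

μ̂_MAP = 8.1581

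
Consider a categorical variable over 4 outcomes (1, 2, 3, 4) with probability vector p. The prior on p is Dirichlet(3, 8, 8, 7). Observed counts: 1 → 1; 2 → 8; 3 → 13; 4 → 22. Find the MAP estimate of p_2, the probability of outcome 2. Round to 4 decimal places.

MAP estimate: 0.2273

The posterior is Dirichlet(αᵢ + nᵢ) = Dirichlet(4, 16, 21, 29).
For a Dirichlet(a₁,…,a_K) with all aᵢ > 1, the mode has j-th component (aⱼ − 1)/(Σaᵢ − K).
Here Σaᵢ = 70 and K = 4, so p_2 = (16 − 1)/(70 − 4) = 15/66 ≈ 0.2273.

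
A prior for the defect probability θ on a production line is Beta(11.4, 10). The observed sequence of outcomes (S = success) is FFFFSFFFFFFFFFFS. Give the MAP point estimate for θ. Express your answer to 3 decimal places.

Prior: Beta(11.4, 10).
Data: 2 successes in 16 trials (from the sequence). The binomial likelihood contributes θ^2(1−θ)^14, so the posterior is Beta(11.4+2, 10+14) = Beta(13.4, 24).
For Beta(a, b) with a, b > 1 the mode is (a−1)/(a+b−2) = 12.4/35.4 ≈ 0.350.

θ̂_MAP = 0.350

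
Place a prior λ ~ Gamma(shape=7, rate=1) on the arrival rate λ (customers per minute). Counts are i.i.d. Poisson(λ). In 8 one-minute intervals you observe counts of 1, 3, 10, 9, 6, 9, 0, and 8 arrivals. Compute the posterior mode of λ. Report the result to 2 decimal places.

λ̂_MAP = 5.78

Σxᵢ = 1+3+10+9+6+9+0+8 = 46, with n = 8.
Posterior ∝ λ^6e^(−1λ) · λ^46e^(−8λ) = λ^52e^(−9λ), i.e. Gamma(shape=53, rate=9).
The mode of a Gamma(a, b) with a ≥ 1 (shape–rate) is (a−1)/b = 52/9 ≈ 5.78.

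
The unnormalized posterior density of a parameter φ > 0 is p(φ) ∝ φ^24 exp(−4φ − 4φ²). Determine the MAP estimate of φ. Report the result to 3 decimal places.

ℓ'(φ) = 24/φ − 4 − 8φ. Setting this to zero and multiplying by φ: 8φ² + 4φ − 24 = 0.
φ = (−4 + √(4² + 4·8·24)) / (2·8) = (−4 + √784) / 16 = (−4 + 28)/16 = 3/2.
ℓ''(φ) = −24/φ² − 8 < 0, confirming a maximum.

φ̂_MAP = 1.500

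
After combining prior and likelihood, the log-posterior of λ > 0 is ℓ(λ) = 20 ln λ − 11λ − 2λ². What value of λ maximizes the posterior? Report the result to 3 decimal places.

ℓ'(λ) = 20/λ − 11 − 4λ. Setting this to zero and multiplying by λ: 4λ² + 11λ − 20 = 0.
λ = (−11 + √(11² + 4·4·20)) / (2·4) = (−11 + √441) / 8 = (−11 + 21)/8 = 5/4.
ℓ''(λ) = −20/λ² − 4 < 0, confirming a maximum.

λ̂_MAP = 1.250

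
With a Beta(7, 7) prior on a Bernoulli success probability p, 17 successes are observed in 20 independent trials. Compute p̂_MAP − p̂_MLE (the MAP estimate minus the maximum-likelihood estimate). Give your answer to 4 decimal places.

Posterior is Beta(24, 10); MAP = (24−1)/(34−2) = 23/32 ≈ 0.71875.
MLE ignores the prior: p̂_MLE = k/n = 17/20 ≈ 0.85000.
Difference = 23/32 − 17/20 = -21/160 ≈ -0.1313.

MAP − MLE = -0.1313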